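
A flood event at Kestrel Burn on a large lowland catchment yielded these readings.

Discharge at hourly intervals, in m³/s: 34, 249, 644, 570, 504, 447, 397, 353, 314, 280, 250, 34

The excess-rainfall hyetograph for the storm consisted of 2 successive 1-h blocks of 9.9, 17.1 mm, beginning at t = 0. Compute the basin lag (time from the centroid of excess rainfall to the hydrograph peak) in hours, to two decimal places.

t_L ≈ 0.87 h

Centroid of excess rainfall: t_c = Σ P_i·t̄_i / ΣP_i = 1.1333 h (block centres at 0.5, 1.5 h).
Hydrograph peak occurs at t = 2 h, so basin lag t_L = 2 − 1.1333 = 0.87 h.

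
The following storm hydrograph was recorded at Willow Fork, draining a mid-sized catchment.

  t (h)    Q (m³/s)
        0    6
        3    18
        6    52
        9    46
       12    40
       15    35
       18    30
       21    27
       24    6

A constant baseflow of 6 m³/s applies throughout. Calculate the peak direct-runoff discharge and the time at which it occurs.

Q_p = 46.0 m³/s at t = 6 h

Subtracting baseflow gives direct-runoff ordinates: 0.0, 12.0, 46.0, 40.0, 34.0, 29.0, 24.0, 21.0, 0.0 m³/s.
The maximum is 46.0 m³/s, occurring at the reading for t = 6 h.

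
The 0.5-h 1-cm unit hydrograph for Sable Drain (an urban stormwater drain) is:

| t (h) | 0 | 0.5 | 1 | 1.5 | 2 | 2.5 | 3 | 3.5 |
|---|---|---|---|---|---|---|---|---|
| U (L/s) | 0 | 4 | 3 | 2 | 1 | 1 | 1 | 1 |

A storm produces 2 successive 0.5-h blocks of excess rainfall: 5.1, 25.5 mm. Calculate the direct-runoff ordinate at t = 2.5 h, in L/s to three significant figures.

Q ≈ 3.06 L/s

By discrete convolution, Q_j = Σ (P_i / 10 mm) · U_{j−i}.
At t = 2.5 h (j=5): Q = (5.1/10)·1 + (25.5/10)·1 = 3.06 L/s.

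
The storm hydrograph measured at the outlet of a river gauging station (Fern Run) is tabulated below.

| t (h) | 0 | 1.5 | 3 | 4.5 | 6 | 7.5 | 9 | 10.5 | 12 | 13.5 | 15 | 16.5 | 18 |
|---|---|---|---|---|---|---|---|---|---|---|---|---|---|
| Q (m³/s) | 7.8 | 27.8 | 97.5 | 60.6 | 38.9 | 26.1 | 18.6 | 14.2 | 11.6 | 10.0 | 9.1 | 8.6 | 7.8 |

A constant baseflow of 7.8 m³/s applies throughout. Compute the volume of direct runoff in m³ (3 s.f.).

V ≈ 1.28 × 10^6 m³

Direct-runoff ordinates (Q − Q_b): 0.0, 20.0, 89.7, 52.8, 31.1, 18.3, 10.8, 6.4, 3.8, 2.2, 1.3, 0.8, 0.0 m³/s.
ΣQ_DR = 237.2 m³/s.
With Δt = 1.5 h = 5400 s, V = ΣQ_DR · Δt = 237.2 × 5400 = 1.28 × 10^6 m³.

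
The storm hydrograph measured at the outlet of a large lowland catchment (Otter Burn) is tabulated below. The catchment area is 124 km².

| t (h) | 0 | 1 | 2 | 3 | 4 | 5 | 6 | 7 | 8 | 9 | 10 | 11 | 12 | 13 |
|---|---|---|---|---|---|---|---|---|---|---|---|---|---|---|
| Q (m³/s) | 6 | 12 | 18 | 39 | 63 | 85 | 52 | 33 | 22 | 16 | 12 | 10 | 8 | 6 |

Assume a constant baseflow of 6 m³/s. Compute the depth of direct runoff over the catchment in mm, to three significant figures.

Direct runoff: 0.0, 6.0, 12.0, 33.0, 57.0, 79.0, 46.0, 27.0, 16.0, 10.0, 6.0, 4.0, 2.0, 0.0 m³/s; ΣQ_DR = 298.0 m³/s.
V = ΣQ_DR · Δt = 298.0 × 3600 s = 1.073 × 10^6 m³.
Over A = 124 km², depth = V / A = 8.65 mm.

d ≈ 8.65 mm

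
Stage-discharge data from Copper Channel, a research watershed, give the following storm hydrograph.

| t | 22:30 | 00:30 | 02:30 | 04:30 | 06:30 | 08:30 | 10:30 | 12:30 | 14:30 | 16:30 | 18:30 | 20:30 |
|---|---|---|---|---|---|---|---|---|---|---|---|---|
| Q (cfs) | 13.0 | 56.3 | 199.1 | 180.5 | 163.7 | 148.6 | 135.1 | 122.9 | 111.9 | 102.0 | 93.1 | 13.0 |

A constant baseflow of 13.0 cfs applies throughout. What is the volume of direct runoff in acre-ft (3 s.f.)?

Direct-runoff ordinates (Q − Q_b): 0.0, 43.3, 186.1, 167.5, 150.7, 135.6, 122.1, 109.9, 98.9, 89.0, 80.1, 0.0 cfs.
ΣQ_DR = 1183 cfs.
With Δt = 2 h = 7200 s, V = ΣQ_DR · Δt = 1183 × 7200 = 8.52 × 10^6 ft³ = 196 acre-ft.

V ≈ 196 acre-ft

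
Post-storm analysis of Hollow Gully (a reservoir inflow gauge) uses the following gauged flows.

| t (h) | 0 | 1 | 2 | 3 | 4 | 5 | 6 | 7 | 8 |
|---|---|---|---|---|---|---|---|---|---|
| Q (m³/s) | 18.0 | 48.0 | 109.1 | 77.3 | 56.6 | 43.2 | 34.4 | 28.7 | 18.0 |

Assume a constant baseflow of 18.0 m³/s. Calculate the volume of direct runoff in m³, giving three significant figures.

Direct-runoff ordinates (Q − Q_b): 0.0, 30.0, 91.1, 59.3, 38.6, 25.2, 16.4, 10.7, 0.0 m³/s.
ΣQ_DR = 271.3 m³/s.
With Δt = 1 h = 3600 s, V = ΣQ_DR · Δt = 271.3 × 3600 = 9.77 × 10^5 m³.

V ≈ 9.77 × 10^5 m³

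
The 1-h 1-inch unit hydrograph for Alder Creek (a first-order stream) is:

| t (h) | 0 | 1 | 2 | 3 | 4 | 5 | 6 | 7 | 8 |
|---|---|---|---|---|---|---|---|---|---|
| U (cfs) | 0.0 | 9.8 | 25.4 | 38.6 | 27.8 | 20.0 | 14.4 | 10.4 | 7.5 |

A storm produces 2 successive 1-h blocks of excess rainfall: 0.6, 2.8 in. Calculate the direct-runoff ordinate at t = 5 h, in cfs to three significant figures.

By discrete convolution, Q_j = Σ (P_i / 1 in) · U_{j−i}.
At t = 5 h (j=5): Q = (0.6/1)·20.0 + (2.8/1)·27.8 = 89.8 cfs.

Q ≈ 89.8 cfs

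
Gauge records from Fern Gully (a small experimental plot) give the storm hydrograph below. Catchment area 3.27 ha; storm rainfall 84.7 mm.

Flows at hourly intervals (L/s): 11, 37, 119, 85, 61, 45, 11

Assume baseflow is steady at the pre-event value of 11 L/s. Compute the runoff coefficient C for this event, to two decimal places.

C ≈ 0.38

ΣQ_DR = 292.0 L/s; V = ΣQ_DR·Δt = 1.051 × 10^6 L.
Runoff depth d = V / A = 32.15 mm.
C = d / P = 32.15 / 84.7 = 0.38.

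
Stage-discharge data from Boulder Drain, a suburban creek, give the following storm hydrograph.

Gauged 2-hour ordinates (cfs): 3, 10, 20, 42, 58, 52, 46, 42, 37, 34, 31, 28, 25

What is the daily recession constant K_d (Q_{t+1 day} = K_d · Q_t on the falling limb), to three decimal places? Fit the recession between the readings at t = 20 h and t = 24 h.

K_d ≈ 0.275

Between t = 20 h and t = 24 h the flow falls from 31 to 25 cfs over 2×2 h = 4 h.
Per-interval ratio K = (25/31)^(1/2) = 0.8980; K_d = K^(24/2) = 0.275.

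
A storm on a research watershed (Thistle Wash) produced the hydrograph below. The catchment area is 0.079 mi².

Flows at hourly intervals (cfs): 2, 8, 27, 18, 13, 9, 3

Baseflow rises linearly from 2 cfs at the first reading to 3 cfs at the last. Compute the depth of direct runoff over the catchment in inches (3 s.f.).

Direct runoff: 0.00, 5.83, 24.67, 15.50, 10.33, 6.17, 0.00 cfs; ΣQ_DR = 62.50 cfs.
V = ΣQ_DR · Δt = 62.50 × 3600 s = 2.250 × 10^5 ft³.
Over A = 0.079 mi², depth = V / A = 1.23 in.

d ≈ 1.23 in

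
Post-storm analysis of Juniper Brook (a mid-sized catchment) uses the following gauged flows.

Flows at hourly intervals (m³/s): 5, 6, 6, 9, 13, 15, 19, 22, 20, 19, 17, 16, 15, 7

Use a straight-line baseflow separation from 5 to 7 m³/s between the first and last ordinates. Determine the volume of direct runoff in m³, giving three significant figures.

V ≈ 3.78 × 10^5 m³

Direct-runoff ordinates (Q − Q_b): 0.00, 0.85, 0.69, 3.54, 7.38, 9.23, 13.08, 15.92, 13.77, 12.62, 10.46, 9.31, 8.15, 0.00 m³/s.
ΣQ_DR = 105.0 m³/s.
With Δt = 1 h = 3600 s, V = ΣQ_DR · Δt = 105.0 × 3600 = 3.78 × 10^5 m³.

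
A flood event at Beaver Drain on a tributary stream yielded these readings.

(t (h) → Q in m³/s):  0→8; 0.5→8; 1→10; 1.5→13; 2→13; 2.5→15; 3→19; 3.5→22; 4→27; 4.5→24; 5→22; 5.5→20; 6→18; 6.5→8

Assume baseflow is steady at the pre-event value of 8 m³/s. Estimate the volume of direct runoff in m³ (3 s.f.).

Direct-runoff ordinates (Q − Q_b): 0.0, 0.0, 2.0, 5.0, 5.0, 7.0, 11.0, 14.0, 19.0, 16.0, 14.0, 12.0, 10.0, 0.0 m³/s.
ΣQ_DR = 115.0 m³/s.
With Δt = 0.5 h = 1800 s, V = ΣQ_DR · Δt = 115.0 × 1800 = 2.07 × 10^5 m³.

V ≈ 2.07 × 10^5 m³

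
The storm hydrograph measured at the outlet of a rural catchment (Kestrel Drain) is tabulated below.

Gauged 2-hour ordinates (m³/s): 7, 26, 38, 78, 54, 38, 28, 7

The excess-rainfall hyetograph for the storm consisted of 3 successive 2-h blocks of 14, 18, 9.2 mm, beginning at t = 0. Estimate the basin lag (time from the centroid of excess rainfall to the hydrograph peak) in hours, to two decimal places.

Centroid of excess rainfall: t_c = Σ P_i·t̄_i / ΣP_i = 2.7670 h (block centres at 1, 3, 5 h).
Hydrograph peak occurs at t = 6 h, so basin lag t_L = 6 − 2.7670 = 3.23 h.

t_L ≈ 3.23 h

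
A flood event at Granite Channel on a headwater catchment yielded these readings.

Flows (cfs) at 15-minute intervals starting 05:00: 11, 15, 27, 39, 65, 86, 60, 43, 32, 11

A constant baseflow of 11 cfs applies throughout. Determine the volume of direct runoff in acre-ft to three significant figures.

Direct-runoff ordinates (Q − Q_b): 0.0, 4.0, 16.0, 28.0, 54.0, 75.0, 49.0, 32.0, 21.0, 0.0 cfs.
ΣQ_DR = 279.0 cfs.
With Δt = 0.25 h = 900 s, V = ΣQ_DR · Δt = 279.0 × 900 = 2.51 × 10^5 ft³ = 5.76 acre-ft.

V ≈ 5.76 acre-ft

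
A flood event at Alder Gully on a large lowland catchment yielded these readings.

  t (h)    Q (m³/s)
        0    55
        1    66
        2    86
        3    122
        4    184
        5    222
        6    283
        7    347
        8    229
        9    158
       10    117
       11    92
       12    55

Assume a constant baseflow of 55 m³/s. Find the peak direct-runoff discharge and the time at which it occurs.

Q_p = 292.0 m³/s at t = 7 h

Subtracting baseflow gives direct-runoff ordinates: 0.0, 11.0, 31.0, 67.0, 129.0, 167.0, 228.0, 292.0, 174.0, 103.0, 62.0, 37.0, 0.0 m³/s.
The maximum is 292.0 m³/s, occurring at the reading for t = 7 h.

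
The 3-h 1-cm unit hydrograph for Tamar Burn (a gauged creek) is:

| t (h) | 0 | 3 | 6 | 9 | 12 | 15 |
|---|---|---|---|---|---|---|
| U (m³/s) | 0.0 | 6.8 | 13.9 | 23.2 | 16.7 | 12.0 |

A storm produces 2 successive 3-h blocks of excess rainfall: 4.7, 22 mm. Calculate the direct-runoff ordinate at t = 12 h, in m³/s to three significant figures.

By discrete convolution, Q_j = Σ (P_i / 10 mm) · U_{j−i}.
At t = 12 h (j=4): Q = (4.7/10)·16.7 + (22/10)·23.2 = 58.9 m³/s.

Q ≈ 58.9 m³/s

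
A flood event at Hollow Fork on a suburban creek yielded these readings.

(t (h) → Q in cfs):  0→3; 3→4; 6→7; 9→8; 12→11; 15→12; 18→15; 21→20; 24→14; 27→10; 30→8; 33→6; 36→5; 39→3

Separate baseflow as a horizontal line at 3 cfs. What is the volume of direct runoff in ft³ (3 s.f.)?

V ≈ 9.07 × 10^5 ft³

Direct-runoff ordinates (Q − Q_b): 0.0, 1.0, 4.0, 5.0, 8.0, 9.0, 12.0, 17.0, 11.0, 7.0, 5.0, 3.0, 2.0, 0.0 cfs.
ΣQ_DR = 84.00 cfs.
With Δt = 3 h = 10800 s, V = ΣQ_DR · Δt = 84.00 × 10800 = 9.07 × 10^5 ft³.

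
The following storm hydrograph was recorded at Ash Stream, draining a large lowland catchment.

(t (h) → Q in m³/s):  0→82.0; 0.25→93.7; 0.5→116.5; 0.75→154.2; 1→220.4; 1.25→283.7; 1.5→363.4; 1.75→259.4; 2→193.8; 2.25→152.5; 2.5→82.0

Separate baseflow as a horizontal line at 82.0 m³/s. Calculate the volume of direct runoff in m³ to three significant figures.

Direct-runoff ordinates (Q − Q_b): 0.0, 11.7, 34.5, 72.2, 138.4, 201.7, 281.4, 177.4, 111.8, 70.5, 0.0 m³/s.
ΣQ_DR = 1100 m³/s.
With Δt = 0.25 h = 900 s, V = ΣQ_DR · Δt = 1100 × 900 = 9.90 × 10^5 m³.

V ≈ 9.90 × 10^5 m³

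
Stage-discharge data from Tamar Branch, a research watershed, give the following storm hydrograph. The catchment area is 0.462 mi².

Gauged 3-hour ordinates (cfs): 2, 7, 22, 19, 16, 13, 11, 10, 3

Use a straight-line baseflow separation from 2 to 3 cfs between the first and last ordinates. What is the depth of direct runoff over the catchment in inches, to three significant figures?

d ≈ 0.810 in

Direct runoff: 0.00, 4.88, 19.75, 16.62, 13.50, 10.38, 8.25, 7.12, 0.00 cfs; ΣQ_DR = 80.50 cfs.
V = ΣQ_DR · Δt = 80.50 × 10800 s = 8.694 × 10^5 ft³.
Over A = 0.462 mi², depth = V / A = 0.810 in.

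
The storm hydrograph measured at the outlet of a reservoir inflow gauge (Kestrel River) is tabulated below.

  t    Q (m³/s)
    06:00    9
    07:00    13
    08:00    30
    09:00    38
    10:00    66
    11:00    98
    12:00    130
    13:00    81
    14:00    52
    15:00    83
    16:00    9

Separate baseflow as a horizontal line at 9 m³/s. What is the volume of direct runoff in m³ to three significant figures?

Direct-runoff ordinates (Q − Q_b): 0.0, 4.0, 21.0, 29.0, 57.0, 89.0, 121.0, 72.0, 43.0, 74.0, 0.0 m³/s.
ΣQ_DR = 510.0 m³/s.
With Δt = 1 h = 3600 s, V = ΣQ_DR · Δt = 510.0 × 3600 = 1.84 × 10^6 m³.

V ≈ 1.84 × 10^6 m³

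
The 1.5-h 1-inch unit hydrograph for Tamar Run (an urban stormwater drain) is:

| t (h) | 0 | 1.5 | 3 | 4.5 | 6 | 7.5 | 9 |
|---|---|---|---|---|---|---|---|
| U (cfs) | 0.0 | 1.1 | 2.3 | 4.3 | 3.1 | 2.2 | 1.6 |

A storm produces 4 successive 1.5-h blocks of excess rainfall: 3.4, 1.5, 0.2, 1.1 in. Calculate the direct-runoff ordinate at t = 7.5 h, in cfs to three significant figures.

Q ≈ 15.5 cfs

By discrete convolution, Q_j = Σ (P_i / 1 in) · U_{j−i}.
At t = 7.5 h (j=5): Q = (3.4/1)·2.2 + (1.5/1)·3.1 + (0.2/1)·4.3 + (1.1/1)·2.3 = 15.5 cfs.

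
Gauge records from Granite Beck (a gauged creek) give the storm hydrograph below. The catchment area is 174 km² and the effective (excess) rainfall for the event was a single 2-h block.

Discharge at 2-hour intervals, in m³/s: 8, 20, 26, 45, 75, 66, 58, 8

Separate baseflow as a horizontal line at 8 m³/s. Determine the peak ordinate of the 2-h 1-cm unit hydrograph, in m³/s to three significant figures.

Direct runoff: 0.0, 12.0, 18.0, 37.0, 67.0, 58.0, 50.0, 0.0 m³/s; ΣQ_DR = 242.0 m³/s, peak = 67.0 m³/s.
Runoff depth d = ΣQ_DR·Δt / A = 242.0 × 7200 / (174 km²) = 10.01 mm.
The 1-cm UH is the DRH scaled by (10 mm)/d, so U_p = 67.0 × 10/10.01 = 66.9 m³/s.

U_p ≈ 66.9 m³/s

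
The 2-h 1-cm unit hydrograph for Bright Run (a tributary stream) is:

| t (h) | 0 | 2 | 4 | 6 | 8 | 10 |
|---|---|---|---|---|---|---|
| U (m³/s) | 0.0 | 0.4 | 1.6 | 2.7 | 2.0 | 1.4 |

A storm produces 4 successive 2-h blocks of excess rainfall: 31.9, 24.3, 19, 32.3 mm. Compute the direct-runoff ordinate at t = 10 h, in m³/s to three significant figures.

Q ≈ 19.6 m³/s

By discrete convolution, Q_j = Σ (P_i / 10 mm) · U_{j−i}.
At t = 10 h (j=5): Q = (31.9/10)·1.4 + (24.3/10)·2.0 + (19/10)·2.7 + (32.3/10)·1.6 = 19.6 m³/s.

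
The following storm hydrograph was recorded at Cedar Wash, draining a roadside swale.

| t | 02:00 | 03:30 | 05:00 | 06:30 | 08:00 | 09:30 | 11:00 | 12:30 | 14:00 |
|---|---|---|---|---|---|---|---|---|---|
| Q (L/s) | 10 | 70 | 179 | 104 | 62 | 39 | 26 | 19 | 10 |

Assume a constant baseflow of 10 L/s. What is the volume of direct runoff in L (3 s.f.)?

V ≈ 2.32 × 10^6 L

Direct-runoff ordinates (Q − Q_b): 0.0, 60.0, 169.0, 94.0, 52.0, 29.0, 16.0, 9.0, 0.0 L/s.
ΣQ_DR = 429.0 L/s.
With Δt = 1.5 h = 5400 s, V = ΣQ_DR · Δt = 429.0 × 5400 = 2.32 × 10^6 L.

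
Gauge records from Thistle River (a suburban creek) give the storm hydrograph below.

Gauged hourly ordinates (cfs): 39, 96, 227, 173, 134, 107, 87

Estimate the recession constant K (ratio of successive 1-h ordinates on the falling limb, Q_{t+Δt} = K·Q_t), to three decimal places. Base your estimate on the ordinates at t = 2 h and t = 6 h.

K ≈ 0.787

Using the recession-limb readings at t = 2 h and t = 6 h: Q falls from 227 to 87 cfs over 4 intervals.
K = (Q₂/Q₁)^(1/4) = (87/227)^(1/4) = 0.787.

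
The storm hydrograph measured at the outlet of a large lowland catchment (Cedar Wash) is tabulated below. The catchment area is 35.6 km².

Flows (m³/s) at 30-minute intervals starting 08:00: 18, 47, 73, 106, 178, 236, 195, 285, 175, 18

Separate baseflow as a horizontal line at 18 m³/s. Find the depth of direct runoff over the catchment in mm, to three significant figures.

d ≈ 58.2 mm

Direct runoff: 0.0, 29.0, 55.0, 88.0, 160.0, 218.0, 177.0, 267.0, 157.0, 0.0 m³/s; ΣQ_DR = 1151 m³/s.
V = ΣQ_DR · Δt = 1151 × 1800 s = 2.072 × 10^6 m³.
Over A = 35.6 km², depth = V / A = 58.2 mm.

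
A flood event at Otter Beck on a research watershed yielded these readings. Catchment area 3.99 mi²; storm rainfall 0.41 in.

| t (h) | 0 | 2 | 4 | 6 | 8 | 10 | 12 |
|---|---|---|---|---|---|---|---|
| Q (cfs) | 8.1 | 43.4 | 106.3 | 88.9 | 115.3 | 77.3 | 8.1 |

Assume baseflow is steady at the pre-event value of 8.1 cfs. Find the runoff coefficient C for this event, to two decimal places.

C ≈ 0.74

ΣQ_DR = 390.7 cfs; V = ΣQ_DR·Δt = 2.813 × 10^6 ft³.
Runoff depth d = V / A = 0.3035 in.
C = d / P = 0.3035 / 0.41 = 0.74.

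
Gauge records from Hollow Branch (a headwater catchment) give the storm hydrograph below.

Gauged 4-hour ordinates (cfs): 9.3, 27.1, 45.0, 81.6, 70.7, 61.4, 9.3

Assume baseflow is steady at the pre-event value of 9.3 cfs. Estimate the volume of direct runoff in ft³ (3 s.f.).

Direct-runoff ordinates (Q − Q_b): 0.0, 17.8, 35.7, 72.3, 61.4, 52.1, 0.0 cfs.
ΣQ_DR = 239.3 cfs.
With Δt = 4 h = 14400 s, V = ΣQ_DR · Δt = 239.3 × 14400 = 3.45 × 10^6 ft³.

V ≈ 3.45 × 10^6 ft³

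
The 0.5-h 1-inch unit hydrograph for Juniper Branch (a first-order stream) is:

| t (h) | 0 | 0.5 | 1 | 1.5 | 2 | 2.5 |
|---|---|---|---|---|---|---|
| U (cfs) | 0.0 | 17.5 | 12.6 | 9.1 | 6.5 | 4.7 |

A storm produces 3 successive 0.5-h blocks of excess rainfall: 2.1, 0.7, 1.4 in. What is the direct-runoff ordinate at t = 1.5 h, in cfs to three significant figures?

By discrete convolution, Q_j = Σ (P_i / 1 in) · U_{j−i}.
At t = 1.5 h (j=3): Q = (2.1/1)·9.1 + (0.7/1)·12.6 + (1.4/1)·17.5 = 52.4 cfs.

Q ≈ 52.4 cfs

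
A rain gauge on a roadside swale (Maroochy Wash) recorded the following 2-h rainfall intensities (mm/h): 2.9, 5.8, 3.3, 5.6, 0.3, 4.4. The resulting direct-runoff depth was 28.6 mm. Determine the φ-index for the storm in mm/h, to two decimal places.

φ ≈ 1.54 mm/h

Only the 5 blocks with intensity above φ contribute runoff: 2.9, 5.8, 3.3, 5.6, 4.4 mm/h.
Σ(I−φ)·Δt = d  ⇒  (2.9+5.8+3.3+5.6+4.4 − 5φ)·2 = 28.6
φ = (22.00 − 28.6/2) / 5 = 1.54 mm/h.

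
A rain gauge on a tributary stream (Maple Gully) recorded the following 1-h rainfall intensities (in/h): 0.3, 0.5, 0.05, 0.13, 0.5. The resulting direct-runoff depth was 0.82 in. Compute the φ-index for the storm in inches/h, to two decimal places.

Only the 3 blocks with intensity above φ contribute runoff: 0.3, 0.5, 0.5 in/h.
Σ(I−φ)·Δt = d  ⇒  (0.3+0.5+0.5 − 3φ)·1 = 0.82
φ = (1.300 − 0.82/1) / 3 = 0.16 in/h.

φ ≈ 0.16 in/h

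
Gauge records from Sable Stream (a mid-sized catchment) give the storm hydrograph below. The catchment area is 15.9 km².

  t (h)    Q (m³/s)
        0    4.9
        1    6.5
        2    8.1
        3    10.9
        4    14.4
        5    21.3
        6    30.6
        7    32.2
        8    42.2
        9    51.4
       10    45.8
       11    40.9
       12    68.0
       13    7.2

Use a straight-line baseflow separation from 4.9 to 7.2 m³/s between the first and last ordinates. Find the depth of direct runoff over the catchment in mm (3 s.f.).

d ≈ 67.9 mm

Direct runoff: 0.00, 1.42, 2.85, 5.47, 8.79, 15.52, 24.64, 26.06, 35.88, 44.91, 39.13, 34.05, 60.98, 0.00 m³/s; ΣQ_DR = 299.7 m³/s.
V = ΣQ_DR · Δt = 299.7 × 3600 s = 1.079 × 10^6 m³.
Over A = 15.9 km², depth = V / A = 67.9 mm.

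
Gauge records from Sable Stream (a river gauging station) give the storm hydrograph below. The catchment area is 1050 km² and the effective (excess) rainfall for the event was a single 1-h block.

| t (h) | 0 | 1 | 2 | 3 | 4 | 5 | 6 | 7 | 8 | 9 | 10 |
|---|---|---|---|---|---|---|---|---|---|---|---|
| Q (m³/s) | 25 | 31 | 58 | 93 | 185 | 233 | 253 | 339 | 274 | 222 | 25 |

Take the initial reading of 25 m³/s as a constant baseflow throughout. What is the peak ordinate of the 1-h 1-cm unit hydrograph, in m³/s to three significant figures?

U_p ≈ 626 m³/s

Direct runoff: 0.0, 6.0, 33.0, 68.0, 160.0, 208.0, 228.0, 314.0, 249.0, 197.0, 0.0 m³/s; ΣQ_DR = 1463 m³/s, peak = 314.0 m³/s.
Runoff depth d = ΣQ_DR·Δt / A = 1463 × 3600 / (1050 km²) = 5.016 mm.
The 1-cm UH is the DRH scaled by (10 mm)/d, so U_p = 314.0 × 10/5.016 = 626 m³/s.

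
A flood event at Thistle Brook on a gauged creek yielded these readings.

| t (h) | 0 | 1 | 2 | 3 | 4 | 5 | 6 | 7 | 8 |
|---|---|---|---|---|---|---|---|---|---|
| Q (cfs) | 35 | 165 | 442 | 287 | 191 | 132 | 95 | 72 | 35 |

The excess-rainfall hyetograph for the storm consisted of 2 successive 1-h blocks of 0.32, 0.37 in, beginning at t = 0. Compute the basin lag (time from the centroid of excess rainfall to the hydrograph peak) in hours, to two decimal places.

t_L ≈ 0.96 h

Centroid of excess rainfall: t_c = Σ P_i·t̄_i / ΣP_i = 1.0362 h (block centres at 0.5, 1.5 h).
Hydrograph peak occurs at t = 2 h, so basin lag t_L = 2 − 1.0362 = 0.96 h.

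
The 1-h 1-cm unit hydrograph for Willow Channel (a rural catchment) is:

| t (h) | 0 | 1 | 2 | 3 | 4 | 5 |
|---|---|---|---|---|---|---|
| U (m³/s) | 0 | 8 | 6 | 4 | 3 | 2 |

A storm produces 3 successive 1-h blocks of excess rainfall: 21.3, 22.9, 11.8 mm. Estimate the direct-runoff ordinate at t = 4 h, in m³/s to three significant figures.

By discrete convolution, Q_j = Σ (P_i / 10 mm) · U_{j−i}.
At t = 4 h (j=4): Q = (21.3/10)·3 + (22.9/10)·4 + (11.8/10)·6 = 22.6 m³/s.

Q ≈ 22.6 m³/s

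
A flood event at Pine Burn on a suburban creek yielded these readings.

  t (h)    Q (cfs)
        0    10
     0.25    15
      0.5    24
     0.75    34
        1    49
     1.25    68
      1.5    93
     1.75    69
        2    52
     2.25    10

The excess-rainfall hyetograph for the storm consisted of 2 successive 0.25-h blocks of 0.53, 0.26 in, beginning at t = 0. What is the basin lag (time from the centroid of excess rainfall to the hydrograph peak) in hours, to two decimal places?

t_L ≈ 1.29 h

Centroid of excess rainfall: t_c = Σ P_i·t̄_i / ΣP_i = 0.2073 h (block centres at 0.125, 0.375 h).
Hydrograph peak occurs at t = 1.5 h, so basin lag t_L = 1.5 − 0.2073 = 1.29 h.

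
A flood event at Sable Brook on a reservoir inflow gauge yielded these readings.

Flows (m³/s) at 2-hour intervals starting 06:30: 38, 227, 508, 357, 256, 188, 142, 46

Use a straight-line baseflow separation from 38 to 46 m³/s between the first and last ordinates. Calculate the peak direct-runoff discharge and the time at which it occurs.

Q_p = 467.71 m³/s at t = 10:30

Subtracting baseflow gives direct-runoff ordinates: 0.00, 187.86, 467.71, 315.57, 213.43, 144.29, 97.14, 0.00 m³/s.
The maximum is 467.71 m³/s, occurring at the reading for t = 10:30.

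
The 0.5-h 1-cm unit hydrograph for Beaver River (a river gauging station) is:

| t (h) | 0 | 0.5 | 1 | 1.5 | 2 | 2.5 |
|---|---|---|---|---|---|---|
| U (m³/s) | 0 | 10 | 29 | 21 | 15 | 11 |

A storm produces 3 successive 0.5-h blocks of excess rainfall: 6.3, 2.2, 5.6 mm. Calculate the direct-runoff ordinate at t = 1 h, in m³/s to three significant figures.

Q ≈ 20.5 m³/s

By discrete convolution, Q_j = Σ (P_i / 10 mm) · U_{j−i}.
At t = 1 h (j=2): Q = (6.3/10)·29 + (2.2/10)·10 + (5.6/10)·0 = 20.5 m³/s.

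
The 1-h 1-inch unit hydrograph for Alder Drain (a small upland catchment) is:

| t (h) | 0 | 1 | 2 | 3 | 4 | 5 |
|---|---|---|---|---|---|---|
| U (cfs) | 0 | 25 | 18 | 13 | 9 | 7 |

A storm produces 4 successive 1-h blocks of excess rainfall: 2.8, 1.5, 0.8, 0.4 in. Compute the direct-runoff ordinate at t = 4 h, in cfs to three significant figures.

By discrete convolution, Q_j = Σ (P_i / 1 in) · U_{j−i}.
At t = 4 h (j=4): Q = (2.8/1)·9 + (1.5/1)·13 + (0.8/1)·18 + (0.4/1)·25 = 69.1 cfs.

Q ≈ 69.1 cfs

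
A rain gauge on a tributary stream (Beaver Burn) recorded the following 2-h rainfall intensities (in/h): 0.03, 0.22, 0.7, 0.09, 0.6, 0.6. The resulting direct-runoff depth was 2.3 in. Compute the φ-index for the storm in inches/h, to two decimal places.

φ ≈ 0.25 in/h

Only the 3 blocks with intensity above φ contribute runoff: 0.7, 0.6, 0.6 in/h.
Σ(I−φ)·Δt = d  ⇒  (0.7+0.6+0.6 − 3φ)·2 = 2.3
φ = (1.900 − 2.3/2) / 3 = 0.25 in/h.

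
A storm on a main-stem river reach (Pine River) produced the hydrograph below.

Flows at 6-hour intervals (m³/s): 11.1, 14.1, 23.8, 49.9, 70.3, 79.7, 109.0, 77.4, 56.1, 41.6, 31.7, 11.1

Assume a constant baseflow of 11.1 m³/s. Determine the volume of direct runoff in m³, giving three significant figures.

Direct-runoff ordinates (Q − Q_b): 0.0, 3.0, 12.7, 38.8, 59.2, 68.6, 97.9, 66.3, 45.0, 30.5, 20.6, 0.0 m³/s.
ΣQ_DR = 442.6 m³/s.
With Δt = 6 h = 21600 s, V = ΣQ_DR · Δt = 442.6 × 21600 = 9.56 × 10^6 m³.

V ≈ 9.56 × 10^6 m³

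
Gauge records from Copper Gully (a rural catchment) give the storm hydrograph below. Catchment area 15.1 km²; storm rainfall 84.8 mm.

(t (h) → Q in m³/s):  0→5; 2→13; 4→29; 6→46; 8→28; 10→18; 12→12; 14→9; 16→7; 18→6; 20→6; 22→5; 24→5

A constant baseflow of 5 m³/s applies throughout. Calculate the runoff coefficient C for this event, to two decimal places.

C ≈ 0.70

ΣQ_DR = 124.0 m³/s; V = ΣQ_DR·Δt = 8.928 × 10^5 m³.
Runoff depth d = V / A = 59.13 mm.
C = d / P = 59.13 / 84.8 = 0.70.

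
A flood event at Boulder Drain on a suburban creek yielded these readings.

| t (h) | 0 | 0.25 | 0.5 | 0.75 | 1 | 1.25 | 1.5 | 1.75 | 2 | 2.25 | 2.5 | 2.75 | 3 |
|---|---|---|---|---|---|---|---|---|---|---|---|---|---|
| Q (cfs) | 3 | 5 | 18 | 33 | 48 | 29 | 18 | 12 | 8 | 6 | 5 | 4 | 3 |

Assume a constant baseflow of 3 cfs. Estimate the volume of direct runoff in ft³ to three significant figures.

V ≈ 1.38 × 10^5 ft³

Direct-runoff ordinates (Q − Q_b): 0.0, 2.0, 15.0, 30.0, 45.0, 26.0, 15.0, 9.0, 5.0, 3.0, 2.0, 1.0, 0.0 cfs.
ΣQ_DR = 153.0 cfs.
With Δt = 0.25 h = 900 s, V = ΣQ_DR · Δt = 153.0 × 900 = 1.38 × 10^5 ft³.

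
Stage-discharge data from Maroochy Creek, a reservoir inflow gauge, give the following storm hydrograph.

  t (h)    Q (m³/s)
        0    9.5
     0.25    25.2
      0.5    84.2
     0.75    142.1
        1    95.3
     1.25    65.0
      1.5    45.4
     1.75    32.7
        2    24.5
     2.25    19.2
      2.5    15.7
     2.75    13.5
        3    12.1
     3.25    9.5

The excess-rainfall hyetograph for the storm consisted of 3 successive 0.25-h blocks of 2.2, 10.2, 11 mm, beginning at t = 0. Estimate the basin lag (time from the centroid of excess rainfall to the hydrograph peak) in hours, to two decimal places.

Centroid of excess rainfall: t_c = Σ P_i·t̄_i / ΣP_i = 0.4690 h (block centres at 0.125, 0.375, 0.625 h).
Hydrograph peak occurs at t = 0.75 h, so basin lag t_L = 0.75 − 0.4690 = 0.28 h.

t_L ≈ 0.28 h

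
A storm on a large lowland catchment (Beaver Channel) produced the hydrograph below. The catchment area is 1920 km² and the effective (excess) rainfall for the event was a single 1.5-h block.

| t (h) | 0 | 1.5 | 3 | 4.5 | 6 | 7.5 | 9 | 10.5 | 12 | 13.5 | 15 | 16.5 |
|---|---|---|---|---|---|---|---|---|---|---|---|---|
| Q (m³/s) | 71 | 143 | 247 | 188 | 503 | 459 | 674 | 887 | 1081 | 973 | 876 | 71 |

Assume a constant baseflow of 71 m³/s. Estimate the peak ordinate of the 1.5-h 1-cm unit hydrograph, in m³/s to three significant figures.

Direct runoff: 0.0, 72.0, 176.0, 117.0, 432.0, 388.0, 603.0, 816.0, 1010.0, 902.0, 805.0, 0.0 m³/s; ΣQ_DR = 5321 m³/s, peak = 1010.0 m³/s.
Runoff depth d = ΣQ_DR·Δt / A = 5321 × 5400 / (1920 km²) = 14.97 mm.
The 1-cm UH is the DRH scaled by (10 mm)/d, so U_p = 1010.0 × 10/14.97 = 675 m³/s.

U_p ≈ 675 m³/s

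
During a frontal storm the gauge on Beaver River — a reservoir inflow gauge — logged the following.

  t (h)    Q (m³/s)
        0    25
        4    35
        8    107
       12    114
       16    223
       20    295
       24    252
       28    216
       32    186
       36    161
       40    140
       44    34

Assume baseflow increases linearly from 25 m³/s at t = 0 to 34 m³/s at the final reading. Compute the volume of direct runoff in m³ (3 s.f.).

V ≈ 2.06 × 10^7 m³

Direct-runoff ordinates (Q − Q_b): 0.00, 9.18, 80.36, 86.55, 194.73, 265.91, 222.09, 185.27, 154.45, 128.64, 106.82, 0.00 m³/s.
ΣQ_DR = 1434 m³/s.
With Δt = 4 h = 14400 s, V = ΣQ_DR · Δt = 1434 × 14400 = 2.06 × 10^7 m³.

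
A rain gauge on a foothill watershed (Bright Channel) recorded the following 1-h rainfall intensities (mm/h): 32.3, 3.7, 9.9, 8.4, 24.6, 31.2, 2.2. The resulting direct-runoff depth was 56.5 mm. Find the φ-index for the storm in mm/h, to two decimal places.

Only the 3 blocks with intensity above φ contribute runoff: 32.3, 24.6, 31.2 mm/h.
Σ(I−φ)·Δt = d  ⇒  (32.3+24.6+31.2 − 3φ)·1 = 56.5
φ = (88.10 − 56.5/1) / 3 = 10.53 mm/h.

φ ≈ 10.53 mm/h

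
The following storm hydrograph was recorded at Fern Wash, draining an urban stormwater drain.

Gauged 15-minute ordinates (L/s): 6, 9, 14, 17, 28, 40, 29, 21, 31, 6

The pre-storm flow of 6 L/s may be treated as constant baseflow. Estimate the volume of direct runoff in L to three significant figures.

V ≈ 1.27 × 10^5 L

Direct-runoff ordinates (Q − Q_b): 0.0, 3.0, 8.0, 11.0, 22.0, 34.0, 23.0, 15.0, 25.0, 0.0 L/s.
ΣQ_DR = 141.0 L/s.
With Δt = 0.25 h = 900 s, V = ΣQ_DR · Δt = 141.0 × 900 = 1.27 × 10^5 L.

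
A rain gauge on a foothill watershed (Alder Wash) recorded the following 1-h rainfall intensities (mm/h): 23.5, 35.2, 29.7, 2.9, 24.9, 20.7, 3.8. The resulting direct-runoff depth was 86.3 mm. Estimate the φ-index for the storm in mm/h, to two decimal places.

φ ≈ 9.54 mm/h

Only the 5 blocks with intensity above φ contribute runoff: 23.5, 35.2, 29.7, 24.9, 20.7 mm/h.
Σ(I−φ)·Δt = d  ⇒  (23.5+35.2+29.7+24.9+20.7 − 5φ)·1 = 86.3
φ = (134.0 − 86.3/1) / 5 = 9.54 mm/h.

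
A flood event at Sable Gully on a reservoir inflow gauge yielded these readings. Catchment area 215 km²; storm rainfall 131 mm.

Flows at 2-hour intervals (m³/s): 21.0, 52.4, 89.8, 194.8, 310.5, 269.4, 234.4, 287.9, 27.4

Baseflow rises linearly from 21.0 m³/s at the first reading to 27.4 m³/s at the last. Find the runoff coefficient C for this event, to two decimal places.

ΣQ_DR = 1270 m³/s; V = ΣQ_DR·Δt = 9.143 × 10^6 m³.
Runoff depth d = V / A = 42.52 mm.
C = d / P = 42.52 / 131 = 0.32.

C ≈ 0.32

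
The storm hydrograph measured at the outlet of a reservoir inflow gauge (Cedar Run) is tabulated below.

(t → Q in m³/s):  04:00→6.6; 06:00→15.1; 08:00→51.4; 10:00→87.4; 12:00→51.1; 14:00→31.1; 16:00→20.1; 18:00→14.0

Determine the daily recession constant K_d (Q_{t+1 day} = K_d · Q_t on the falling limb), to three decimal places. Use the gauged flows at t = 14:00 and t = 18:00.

K_d ≈ 0.008

Between t = 14:00 and t = 18:00 the flow falls from 31.1 to 14.0 m³/s over 2×2 h = 4 h.
Per-interval ratio K = (14.0/31.1)^(1/2) = 0.6709; K_d = K^(24/2) = 0.008.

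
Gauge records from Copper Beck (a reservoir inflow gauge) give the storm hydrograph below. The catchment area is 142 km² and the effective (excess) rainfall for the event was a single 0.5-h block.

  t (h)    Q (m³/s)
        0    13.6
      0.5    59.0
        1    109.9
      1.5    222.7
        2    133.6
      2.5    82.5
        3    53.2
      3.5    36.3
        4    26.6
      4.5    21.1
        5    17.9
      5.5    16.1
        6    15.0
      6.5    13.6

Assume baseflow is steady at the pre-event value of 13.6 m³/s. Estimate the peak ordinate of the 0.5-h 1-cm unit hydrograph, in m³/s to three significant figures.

U_p ≈ 262 m³/s

Direct runoff: 0.0, 45.4, 96.3, 209.1, 120.0, 68.9, 39.6, 22.7, 13.0, 7.5, 4.3, 2.5, 1.4, 0.0 m³/s; ΣQ_DR = 630.7 m³/s, peak = 209.1 m³/s.
Runoff depth d = ΣQ_DR·Δt / A = 630.7 × 1800 / (142 km²) = 7.995 mm.
The 1-cm UH is the DRH scaled by (10 mm)/d, so U_p = 209.1 × 10/7.995 = 262 m³/s.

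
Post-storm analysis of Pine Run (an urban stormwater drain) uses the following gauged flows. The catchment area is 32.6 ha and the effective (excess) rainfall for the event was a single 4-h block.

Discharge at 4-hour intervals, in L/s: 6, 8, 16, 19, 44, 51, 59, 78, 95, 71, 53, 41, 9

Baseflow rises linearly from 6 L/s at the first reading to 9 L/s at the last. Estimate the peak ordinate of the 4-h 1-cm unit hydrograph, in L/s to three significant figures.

Direct runoff: 0.00, 1.75, 9.50, 12.25, 37.00, 43.75, 51.50, 70.25, 87.00, 62.75, 44.50, 32.25, 0.00 L/s; ΣQ_DR = 452.5 L/s, peak = 87.00 L/s.
Runoff depth d = ΣQ_DR·Δt / A = 452.5 × 14400 / (32.6 ha) = 19.99 mm.
The 1-cm UH is the DRH scaled by (10 mm)/d, so U_p = 87.00 × 10/19.99 = 43.5 L/s.

U_p ≈ 43.5 L/s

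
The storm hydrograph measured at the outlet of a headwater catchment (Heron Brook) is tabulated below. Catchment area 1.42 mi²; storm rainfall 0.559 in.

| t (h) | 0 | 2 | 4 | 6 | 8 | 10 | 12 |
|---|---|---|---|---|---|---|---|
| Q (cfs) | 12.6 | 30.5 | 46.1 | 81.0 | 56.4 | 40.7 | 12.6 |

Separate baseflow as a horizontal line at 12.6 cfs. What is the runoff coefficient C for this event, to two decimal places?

C ≈ 0.75

ΣQ_DR = 191.7 cfs; V = ΣQ_DR·Δt = 1.380 × 10^6 ft³.
Runoff depth d = V / A = 0.4184 in.
C = d / P = 0.4184 / 0.559 = 0.75.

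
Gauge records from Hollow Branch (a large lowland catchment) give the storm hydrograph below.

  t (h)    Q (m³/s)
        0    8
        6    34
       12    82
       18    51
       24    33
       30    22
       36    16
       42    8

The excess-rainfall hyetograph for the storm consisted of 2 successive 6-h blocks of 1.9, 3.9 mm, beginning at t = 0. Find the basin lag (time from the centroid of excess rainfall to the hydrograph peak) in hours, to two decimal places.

Centroid of excess rainfall: t_c = Σ P_i·t̄_i / ΣP_i = 7.0345 h (block centres at 3, 9 h).
Hydrograph peak occurs at t = 12 h, so basin lag t_L = 12 − 7.0345 = 4.97 h.

t_L ≈ 4.97 h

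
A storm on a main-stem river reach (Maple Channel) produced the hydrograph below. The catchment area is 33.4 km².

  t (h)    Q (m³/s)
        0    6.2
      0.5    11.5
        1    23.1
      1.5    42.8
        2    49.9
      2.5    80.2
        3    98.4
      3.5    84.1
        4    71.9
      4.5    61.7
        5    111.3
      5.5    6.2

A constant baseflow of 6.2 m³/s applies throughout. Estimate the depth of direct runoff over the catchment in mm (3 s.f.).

d ≈ 30.9 mm

Direct runoff: 0.0, 5.3, 16.9, 36.6, 43.7, 74.0, 92.2, 77.9, 65.7, 55.5, 105.1, 0.0 m³/s; ΣQ_DR = 572.9 m³/s.
V = ΣQ_DR · Δt = 572.9 × 1800 s = 1.031 × 10^6 m³.
Over A = 33.4 km², depth = V / A = 30.9 mm.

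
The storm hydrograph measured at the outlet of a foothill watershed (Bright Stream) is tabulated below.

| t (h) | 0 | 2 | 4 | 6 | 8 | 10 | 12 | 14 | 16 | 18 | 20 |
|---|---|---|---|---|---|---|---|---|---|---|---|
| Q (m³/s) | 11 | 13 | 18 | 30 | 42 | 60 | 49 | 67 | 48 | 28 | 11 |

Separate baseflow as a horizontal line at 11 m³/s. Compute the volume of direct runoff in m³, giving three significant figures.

Direct-runoff ordinates (Q − Q_b): 0.0, 2.0, 7.0, 19.0, 31.0, 49.0, 38.0, 56.0, 37.0, 17.0, 0.0 m³/s.
ΣQ_DR = 256.0 m³/s.
With Δt = 2 h = 7200 s, V = ΣQ_DR · Δt = 256.0 × 7200 = 1.84 × 10^6 m³.

V ≈ 1.84 × 10^6 m³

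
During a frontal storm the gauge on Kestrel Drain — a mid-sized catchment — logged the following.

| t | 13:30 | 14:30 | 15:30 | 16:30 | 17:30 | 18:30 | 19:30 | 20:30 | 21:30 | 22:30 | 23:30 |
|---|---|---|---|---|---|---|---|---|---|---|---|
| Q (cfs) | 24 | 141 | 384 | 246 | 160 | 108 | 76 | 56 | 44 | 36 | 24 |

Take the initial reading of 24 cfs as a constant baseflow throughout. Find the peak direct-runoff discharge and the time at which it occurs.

Q_p = 360.0 cfs at t = 15:30

Subtracting baseflow gives direct-runoff ordinates: 0.0, 117.0, 360.0, 222.0, 136.0, 84.0, 52.0, 32.0, 20.0, 12.0, 0.0 cfs.
The maximum is 360.0 cfs, occurring at the reading for t = 15:30.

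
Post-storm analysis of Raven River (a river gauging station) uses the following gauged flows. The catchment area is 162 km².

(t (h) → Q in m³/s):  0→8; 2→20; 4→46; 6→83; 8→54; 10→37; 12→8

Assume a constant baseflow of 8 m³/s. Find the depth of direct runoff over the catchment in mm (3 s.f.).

d ≈ 8.89 mm

Direct runoff: 0.0, 12.0, 38.0, 75.0, 46.0, 29.0, 0.0 m³/s; ΣQ_DR = 200.0 m³/s.
V = ΣQ_DR · Δt = 200.0 × 7200 s = 1.440 × 10^6 m³.
Over A = 162 km², depth = V / A = 8.89 mm.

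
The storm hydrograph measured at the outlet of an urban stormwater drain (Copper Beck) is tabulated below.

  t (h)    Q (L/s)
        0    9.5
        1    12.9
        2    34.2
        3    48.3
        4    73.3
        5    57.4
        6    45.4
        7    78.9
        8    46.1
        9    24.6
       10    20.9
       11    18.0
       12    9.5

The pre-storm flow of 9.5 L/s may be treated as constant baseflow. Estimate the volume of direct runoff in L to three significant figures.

Direct-runoff ordinates (Q − Q_b): 0.0, 3.4, 24.7, 38.8, 63.8, 47.9, 35.9, 69.4, 36.6, 15.1, 11.4, 8.5, 0.0 L/s.
ΣQ_DR = 355.5 L/s.
With Δt = 1 h = 3600 s, V = ΣQ_DR · Δt = 355.5 × 3600 = 1.28 × 10^6 L.

V ≈ 1.28 × 10^6 L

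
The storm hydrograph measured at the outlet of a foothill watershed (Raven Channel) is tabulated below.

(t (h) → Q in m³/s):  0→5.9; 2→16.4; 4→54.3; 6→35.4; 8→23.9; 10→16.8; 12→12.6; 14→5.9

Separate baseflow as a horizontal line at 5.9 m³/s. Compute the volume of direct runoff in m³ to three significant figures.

Direct-runoff ordinates (Q − Q_b): 0.0, 10.5, 48.4, 29.5, 18.0, 10.9, 6.7, 0.0 m³/s.
ΣQ_DR = 124.0 m³/s.
With Δt = 2 h = 7200 s, V = ΣQ_DR · Δt = 124.0 × 7200 = 8.93 × 10^5 m³.

V ≈ 8.93 × 10^5 m³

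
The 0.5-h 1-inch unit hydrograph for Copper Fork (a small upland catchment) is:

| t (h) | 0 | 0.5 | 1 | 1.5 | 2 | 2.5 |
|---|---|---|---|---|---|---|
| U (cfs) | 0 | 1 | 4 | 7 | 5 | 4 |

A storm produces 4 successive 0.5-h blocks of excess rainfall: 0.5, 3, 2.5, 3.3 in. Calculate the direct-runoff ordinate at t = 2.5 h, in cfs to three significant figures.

By discrete convolution, Q_j = Σ (P_i / 1 in) · U_{j−i}.
At t = 2.5 h (j=5): Q = (0.5/1)·4 + (3/1)·5 + (2.5/1)·7 + (3.3/1)·4 = 47.7 cfs.

Q ≈ 47.7 cfs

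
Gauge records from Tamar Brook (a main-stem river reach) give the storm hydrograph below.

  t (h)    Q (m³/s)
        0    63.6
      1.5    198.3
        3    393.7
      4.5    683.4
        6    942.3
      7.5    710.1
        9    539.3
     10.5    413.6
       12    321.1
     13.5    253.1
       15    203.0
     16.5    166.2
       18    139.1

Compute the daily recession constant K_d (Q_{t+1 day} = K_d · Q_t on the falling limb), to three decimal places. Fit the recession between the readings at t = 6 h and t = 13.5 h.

Between t = 6 h and t = 13.5 h the flow falls from 942.3 to 253.1 m³/s over 5×1.5 h = 7.5 h.
Per-interval ratio K = (253.1/942.3)^(1/5) = 0.7688; K_d = K^(24/1.5) = 0.015.

K_d ≈ 0.015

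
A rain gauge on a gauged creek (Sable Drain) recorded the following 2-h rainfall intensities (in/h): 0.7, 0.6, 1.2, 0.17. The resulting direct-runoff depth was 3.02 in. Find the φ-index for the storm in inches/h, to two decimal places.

φ ≈ 0.33 in/h

Only the 3 blocks with intensity above φ contribute runoff: 0.7, 0.6, 1.2 in/h.
Σ(I−φ)·Δt = d  ⇒  (0.7+0.6+1.2 − 3φ)·2 = 3.02
φ = (2.500 − 3.02/2) / 3 = 0.33 in/h.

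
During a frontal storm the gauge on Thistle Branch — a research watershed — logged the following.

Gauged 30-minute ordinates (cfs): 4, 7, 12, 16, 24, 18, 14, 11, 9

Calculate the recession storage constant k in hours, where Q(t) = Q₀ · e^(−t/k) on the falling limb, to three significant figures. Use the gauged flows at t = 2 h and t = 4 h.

k ≈ 2.04 h

On the falling limb, Q drops from 24 to 9 cfs between t = 2 h and t = 4 h (Δt = 2 h).
k = −Δt / ln(Q₂/Q₁) = −2 / ln(9/24) = 2.04 h.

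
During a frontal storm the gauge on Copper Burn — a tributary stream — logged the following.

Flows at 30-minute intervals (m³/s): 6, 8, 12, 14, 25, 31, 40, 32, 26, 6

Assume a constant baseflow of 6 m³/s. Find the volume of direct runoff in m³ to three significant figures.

Direct-runoff ordinates (Q − Q_b): 0.0, 2.0, 6.0, 8.0, 19.0, 25.0, 34.0, 26.0, 20.0, 0.0 m³/s.
ΣQ_DR = 140.0 m³/s.
With Δt = 0.5 h = 1800 s, V = ΣQ_DR · Δt = 140.0 × 1800 = 2.52 × 10^5 m³.

V ≈ 2.52 × 10^5 m³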